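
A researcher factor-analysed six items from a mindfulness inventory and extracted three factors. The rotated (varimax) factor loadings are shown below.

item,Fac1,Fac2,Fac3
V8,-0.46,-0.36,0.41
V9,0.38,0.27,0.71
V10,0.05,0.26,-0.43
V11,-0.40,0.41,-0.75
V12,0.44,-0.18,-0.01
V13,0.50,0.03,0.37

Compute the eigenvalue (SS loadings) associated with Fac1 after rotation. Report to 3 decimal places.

SS loadings for Fac1 = (-0.46)² + 0.38² + 0.05² + (-0.40)² + 0.44² + 0.50² = 0.2116 + 0.1444 + 0.0025 + 0.1600 + 0.1936 + 0.2500 = 0.9621

0.962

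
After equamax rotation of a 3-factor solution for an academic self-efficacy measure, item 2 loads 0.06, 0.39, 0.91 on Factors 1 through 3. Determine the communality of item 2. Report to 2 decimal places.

h² = 0.06² + 0.39² + 0.91² = 0.0036 + 0.1521 + 0.8281 = 0.9838

0.98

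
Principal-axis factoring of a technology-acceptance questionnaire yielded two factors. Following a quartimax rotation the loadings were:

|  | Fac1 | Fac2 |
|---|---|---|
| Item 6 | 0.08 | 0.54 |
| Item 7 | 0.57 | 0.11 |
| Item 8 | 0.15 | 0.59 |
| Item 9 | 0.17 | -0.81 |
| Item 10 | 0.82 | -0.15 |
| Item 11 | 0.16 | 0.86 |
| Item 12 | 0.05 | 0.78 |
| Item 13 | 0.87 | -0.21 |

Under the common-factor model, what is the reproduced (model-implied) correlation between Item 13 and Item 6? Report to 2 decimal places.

r̂ = Σ λ_i·λ_j across factors = (0.87)(0.08) + (-0.21)(0.54)
  = +0.0696 -0.1134 = -0.0438

-0.04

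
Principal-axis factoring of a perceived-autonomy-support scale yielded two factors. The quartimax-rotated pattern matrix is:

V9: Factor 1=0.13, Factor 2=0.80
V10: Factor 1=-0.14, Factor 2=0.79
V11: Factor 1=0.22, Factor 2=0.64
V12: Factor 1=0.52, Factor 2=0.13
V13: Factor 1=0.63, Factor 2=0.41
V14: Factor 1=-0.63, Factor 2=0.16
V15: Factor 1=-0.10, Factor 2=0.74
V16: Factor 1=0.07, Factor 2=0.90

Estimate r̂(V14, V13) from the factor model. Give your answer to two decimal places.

-0.33

r̂ = Σ λ_i·λ_j across factors = (-0.63)(0.63) + (0.16)(0.41)
  = -0.3969 +0.0656 = -0.3313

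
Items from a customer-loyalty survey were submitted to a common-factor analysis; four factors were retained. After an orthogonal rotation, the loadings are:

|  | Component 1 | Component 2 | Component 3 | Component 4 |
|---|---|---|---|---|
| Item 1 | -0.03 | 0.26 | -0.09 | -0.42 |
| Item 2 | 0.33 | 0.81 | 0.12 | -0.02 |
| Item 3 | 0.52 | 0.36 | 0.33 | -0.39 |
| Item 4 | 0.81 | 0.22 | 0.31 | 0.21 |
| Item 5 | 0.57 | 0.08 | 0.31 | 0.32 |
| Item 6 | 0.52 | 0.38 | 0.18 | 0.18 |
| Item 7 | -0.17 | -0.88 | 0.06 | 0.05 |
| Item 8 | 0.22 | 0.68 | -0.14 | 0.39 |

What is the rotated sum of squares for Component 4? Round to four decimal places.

0.6624

SS loadings for Component 4 = (-0.42)² + (-0.02)² + (-0.39)² + 0.21² + 0.32² + 0.18² + 0.05² + 0.39² = 0.1764 + 0.0004 + 0.1521 + 0.0441 + 0.1024 + 0.0324 + 0.0025 + 0.1521 = 0.6624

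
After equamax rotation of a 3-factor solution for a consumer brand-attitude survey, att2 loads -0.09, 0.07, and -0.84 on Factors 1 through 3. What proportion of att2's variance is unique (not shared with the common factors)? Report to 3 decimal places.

h² = (-0.09)² + 0.07² + (-0.84)² = 0.0081 + 0.0049 + 0.7056 = 0.7186
Uniqueness u² = 1 − h² = 1 − 0.7186 = 0.2814

0.281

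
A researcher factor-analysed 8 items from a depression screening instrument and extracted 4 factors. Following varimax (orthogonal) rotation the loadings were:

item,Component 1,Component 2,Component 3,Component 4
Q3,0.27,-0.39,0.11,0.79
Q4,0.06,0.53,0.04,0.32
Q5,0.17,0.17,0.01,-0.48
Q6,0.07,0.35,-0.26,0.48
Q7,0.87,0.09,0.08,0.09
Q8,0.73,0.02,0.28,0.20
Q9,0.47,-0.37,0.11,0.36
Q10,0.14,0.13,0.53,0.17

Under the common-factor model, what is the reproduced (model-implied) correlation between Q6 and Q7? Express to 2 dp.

r̂ = Σ λ_i·λ_j across factors = (0.07)(0.87) + (0.35)(0.09) + (-0.26)(0.08) + (0.48)(0.09)
  = +0.0609 +0.0315 -0.0208 +0.0432 = 0.1148

0.11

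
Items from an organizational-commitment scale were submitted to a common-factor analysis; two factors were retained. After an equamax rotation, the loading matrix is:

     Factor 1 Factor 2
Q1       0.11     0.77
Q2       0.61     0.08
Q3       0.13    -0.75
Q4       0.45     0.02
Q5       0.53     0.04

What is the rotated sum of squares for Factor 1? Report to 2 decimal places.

0.88

SS loadings for Factor 1 = 0.11² + 0.61² + 0.13² + 0.45² + 0.53² = 0.0121 + 0.3721 + 0.0169 + 0.2025 + 0.2809 = 0.8845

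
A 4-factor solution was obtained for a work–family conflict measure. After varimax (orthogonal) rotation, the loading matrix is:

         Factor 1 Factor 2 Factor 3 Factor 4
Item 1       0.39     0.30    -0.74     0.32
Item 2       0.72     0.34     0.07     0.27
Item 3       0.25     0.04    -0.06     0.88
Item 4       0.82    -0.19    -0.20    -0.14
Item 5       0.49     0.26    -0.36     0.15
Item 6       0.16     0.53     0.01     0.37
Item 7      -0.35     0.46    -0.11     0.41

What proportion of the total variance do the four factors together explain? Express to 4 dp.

SS loadings by factor: 1.7936, 0.8034, 0.7379, 1.2968; total = 4.6317.
Total variance with 7 standardized items is 7, so the solution explains 4.6317/7 = 0.6617.

0.6617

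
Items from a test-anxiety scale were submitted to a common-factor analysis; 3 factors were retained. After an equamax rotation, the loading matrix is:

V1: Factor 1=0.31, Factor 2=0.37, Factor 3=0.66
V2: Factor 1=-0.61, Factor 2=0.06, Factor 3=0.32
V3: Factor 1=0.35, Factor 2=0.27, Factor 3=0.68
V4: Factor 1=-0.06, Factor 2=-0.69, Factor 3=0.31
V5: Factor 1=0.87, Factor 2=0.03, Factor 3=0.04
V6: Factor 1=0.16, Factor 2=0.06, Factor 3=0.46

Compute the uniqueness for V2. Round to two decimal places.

h² = (-0.61)² + 0.06² + 0.32² = 0.3721 + 0.0036 + 0.1024 = 0.4781
Uniqueness u² = 1 − h² = 1 − 0.4781 = 0.5219

0.52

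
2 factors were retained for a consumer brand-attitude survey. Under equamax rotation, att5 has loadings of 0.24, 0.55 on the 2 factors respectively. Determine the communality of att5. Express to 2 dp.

h² = 0.24² + 0.55² = 0.0576 + 0.3025 = 0.3601

0.36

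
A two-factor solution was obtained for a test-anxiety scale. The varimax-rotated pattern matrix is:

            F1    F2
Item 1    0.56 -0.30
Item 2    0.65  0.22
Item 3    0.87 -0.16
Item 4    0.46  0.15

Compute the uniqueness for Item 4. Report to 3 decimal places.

h² = 0.46² + 0.15² = 0.2116 + 0.0225 = 0.2341
Uniqueness u² = 1 − h² = 1 − 0.2341 = 0.7659

0.766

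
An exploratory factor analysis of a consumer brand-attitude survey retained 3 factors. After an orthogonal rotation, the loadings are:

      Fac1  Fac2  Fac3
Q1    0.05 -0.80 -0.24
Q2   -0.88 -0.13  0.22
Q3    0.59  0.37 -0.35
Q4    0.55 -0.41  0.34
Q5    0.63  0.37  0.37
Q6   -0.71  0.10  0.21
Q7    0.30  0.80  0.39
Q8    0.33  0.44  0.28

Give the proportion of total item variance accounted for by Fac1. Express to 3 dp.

SS loadings for Fac1 = 0.05² + (-0.88)² + 0.59² + 0.55² + 0.63² + (-0.71)² + 0.30² + 0.33² = 2.5274
Proportion of variance = 2.5274 / 8 = 0.3159.

0.316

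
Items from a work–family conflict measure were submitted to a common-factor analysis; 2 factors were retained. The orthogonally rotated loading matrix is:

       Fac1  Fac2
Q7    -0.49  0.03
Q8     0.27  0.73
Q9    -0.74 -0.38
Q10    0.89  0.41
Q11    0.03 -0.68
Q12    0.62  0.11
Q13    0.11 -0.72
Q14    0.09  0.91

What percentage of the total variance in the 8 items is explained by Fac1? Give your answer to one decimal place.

25.7%

SS loadings for Fac1 = (-0.49)² + 0.27² + (-0.74)² + 0.89² + 0.03² + 0.62² + 0.11² + 0.09² = 2.0582
With 8 standardized items, total variance = 8. Proportion = 2.0582/8 = 0.2573 → 25.73%.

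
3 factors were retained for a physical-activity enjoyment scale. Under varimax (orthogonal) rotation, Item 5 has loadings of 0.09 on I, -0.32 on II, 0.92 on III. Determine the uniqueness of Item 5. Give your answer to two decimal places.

0.04

h² = 0.09² + (-0.32)² + 0.92² = 0.0081 + 0.1024 + 0.8464 = 0.9569
Uniqueness u² = 1 − h² = 1 − 0.9569 = 0.0431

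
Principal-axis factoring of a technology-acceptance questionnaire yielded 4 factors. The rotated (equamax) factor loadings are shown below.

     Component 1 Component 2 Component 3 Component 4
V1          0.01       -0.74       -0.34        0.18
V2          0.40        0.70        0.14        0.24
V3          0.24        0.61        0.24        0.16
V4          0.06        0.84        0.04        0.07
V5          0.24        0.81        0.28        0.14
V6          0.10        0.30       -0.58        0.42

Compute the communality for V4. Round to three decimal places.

h² = 0.06² + 0.84² + 0.04² + 0.07² = 0.0036 + 0.7056 + 0.0016 + 0.0049 = 0.7157

0.716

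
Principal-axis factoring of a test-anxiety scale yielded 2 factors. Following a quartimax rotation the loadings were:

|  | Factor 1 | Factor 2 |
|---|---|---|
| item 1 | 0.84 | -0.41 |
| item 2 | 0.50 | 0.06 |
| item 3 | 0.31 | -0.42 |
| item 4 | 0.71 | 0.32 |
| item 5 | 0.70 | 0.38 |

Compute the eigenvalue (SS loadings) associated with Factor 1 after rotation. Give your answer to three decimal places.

2.046

SS loadings for Factor 1 = 0.84² + 0.50² + 0.31² + 0.71² + 0.70² = 0.7056 + 0.2500 + 0.0961 + 0.5041 + 0.4900 = 2.0458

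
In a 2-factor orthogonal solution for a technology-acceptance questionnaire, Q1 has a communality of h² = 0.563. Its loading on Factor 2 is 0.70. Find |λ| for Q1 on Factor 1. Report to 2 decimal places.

Under orthogonal rotation h² = Σλ², so λ_Factor 1² = h² − (0.4900) = 0.563 − 0.4900 = 0.0730.
|λ| = √0.0730 = 0.2702.

0.27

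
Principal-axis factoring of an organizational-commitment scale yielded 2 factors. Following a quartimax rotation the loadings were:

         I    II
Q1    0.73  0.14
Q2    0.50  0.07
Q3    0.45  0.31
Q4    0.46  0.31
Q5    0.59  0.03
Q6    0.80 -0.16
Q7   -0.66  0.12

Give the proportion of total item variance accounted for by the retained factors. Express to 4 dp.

SS loadings by factor: 2.6207, 0.2576; total = 2.8783.
Total variance with 7 standardized items is 7, so the solution explains 2.8783/7 = 0.4112.

0.4112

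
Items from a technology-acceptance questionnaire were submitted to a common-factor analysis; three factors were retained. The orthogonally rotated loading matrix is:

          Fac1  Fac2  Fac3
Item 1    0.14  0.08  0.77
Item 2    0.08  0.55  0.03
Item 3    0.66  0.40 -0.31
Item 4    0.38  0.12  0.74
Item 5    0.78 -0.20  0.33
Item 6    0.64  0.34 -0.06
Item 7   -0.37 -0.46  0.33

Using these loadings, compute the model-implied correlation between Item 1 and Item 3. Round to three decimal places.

-0.114

r̂ = Σ λ_i·λ_j across factors = (0.14)(0.66) + (0.08)(0.40) + (0.77)(-0.31)
  = +0.0924 +0.0320 -0.2387 = -0.1143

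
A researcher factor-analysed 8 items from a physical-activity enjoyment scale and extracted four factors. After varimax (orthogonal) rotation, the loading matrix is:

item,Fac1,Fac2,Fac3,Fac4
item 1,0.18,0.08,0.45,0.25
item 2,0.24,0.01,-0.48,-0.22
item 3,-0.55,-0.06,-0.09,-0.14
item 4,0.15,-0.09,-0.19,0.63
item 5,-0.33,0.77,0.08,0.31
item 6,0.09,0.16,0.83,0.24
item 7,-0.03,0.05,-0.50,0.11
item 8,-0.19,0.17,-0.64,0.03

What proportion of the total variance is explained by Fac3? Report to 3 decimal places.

0.229

SS loadings for Fac3 = 0.45² + (-0.48)² + (-0.09)² + (-0.19)² + 0.08² + 0.83² + (-0.50)² + (-0.64)² = 1.8320
Proportion of variance = 1.8320 / 8 = 0.2290.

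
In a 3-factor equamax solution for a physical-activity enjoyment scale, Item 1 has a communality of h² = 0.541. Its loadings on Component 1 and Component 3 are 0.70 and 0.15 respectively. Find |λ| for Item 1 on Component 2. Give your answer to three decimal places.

0.169

Under orthogonal rotation h² = Σλ², so λ_Component 2² = h² − (0.5125) = 0.541 − 0.5125 = 0.0285.
|λ| = √0.0285 = 0.1688.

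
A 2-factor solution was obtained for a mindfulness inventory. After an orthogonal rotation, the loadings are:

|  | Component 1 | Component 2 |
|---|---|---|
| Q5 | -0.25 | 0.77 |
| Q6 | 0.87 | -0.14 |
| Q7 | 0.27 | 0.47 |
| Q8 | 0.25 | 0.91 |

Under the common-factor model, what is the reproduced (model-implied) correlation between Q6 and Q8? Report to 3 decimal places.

0.090

r̂ = Σ λ_i·λ_j across factors = (0.87)(0.25) + (-0.14)(0.91)
  = +0.2175 -0.1274 = 0.0901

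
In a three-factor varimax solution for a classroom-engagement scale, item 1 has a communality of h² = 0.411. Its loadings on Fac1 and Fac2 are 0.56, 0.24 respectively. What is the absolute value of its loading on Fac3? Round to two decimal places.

Under orthogonal rotation h² = Σλ², so λ_Fac3² = h² − (0.3712) = 0.411 − 0.3712 = 0.0398.
|λ| = √0.0398 = 0.1995.

0.20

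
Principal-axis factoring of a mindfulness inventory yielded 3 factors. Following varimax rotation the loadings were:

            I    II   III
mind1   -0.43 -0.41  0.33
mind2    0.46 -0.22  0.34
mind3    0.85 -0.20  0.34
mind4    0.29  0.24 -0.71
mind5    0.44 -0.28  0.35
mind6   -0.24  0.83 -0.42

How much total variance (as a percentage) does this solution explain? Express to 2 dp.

SS loadings by factor: 1.4543, 1.0814, 1.1431; total = 3.6788.
Total variance with 6 standardized items is 6, so the solution explains 3.6788/6 = 0.6131 = 61.31%.

61.31%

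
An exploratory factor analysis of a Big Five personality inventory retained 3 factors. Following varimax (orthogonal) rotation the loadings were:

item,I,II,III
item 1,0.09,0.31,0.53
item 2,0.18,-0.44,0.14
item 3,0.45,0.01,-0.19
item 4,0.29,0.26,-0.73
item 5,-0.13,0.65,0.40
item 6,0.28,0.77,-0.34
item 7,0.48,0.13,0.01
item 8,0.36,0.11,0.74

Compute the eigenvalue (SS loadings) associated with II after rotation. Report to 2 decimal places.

1.40

SS loadings for II = 0.31² + (-0.44)² + 0.01² + 0.26² + 0.65² + 0.77² + 0.13² + 0.11² = 0.0961 + 0.1936 + 0.0001 + 0.0676 + 0.4225 + 0.5929 + 0.0169 + 0.0121 = 1.4018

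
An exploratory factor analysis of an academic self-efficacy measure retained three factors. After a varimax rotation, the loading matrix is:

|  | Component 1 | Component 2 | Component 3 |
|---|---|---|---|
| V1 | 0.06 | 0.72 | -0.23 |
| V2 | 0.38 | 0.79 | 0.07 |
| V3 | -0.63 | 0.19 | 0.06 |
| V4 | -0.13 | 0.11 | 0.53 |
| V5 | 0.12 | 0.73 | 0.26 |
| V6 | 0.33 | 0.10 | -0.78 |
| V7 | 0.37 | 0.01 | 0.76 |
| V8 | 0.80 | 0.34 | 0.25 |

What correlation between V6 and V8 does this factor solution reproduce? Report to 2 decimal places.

r̂ = Σ λ_i·λ_j across factors = (0.33)(0.80) + (0.10)(0.34) + (-0.78)(0.25)
  = +0.2640 +0.0340 -0.1950 = 0.1030

0.10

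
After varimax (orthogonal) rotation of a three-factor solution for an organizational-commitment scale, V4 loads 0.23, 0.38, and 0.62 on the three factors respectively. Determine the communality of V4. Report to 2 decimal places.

h² = 0.23² + 0.38² + 0.62² = 0.0529 + 0.1444 + 0.3844 = 0.5817

0.58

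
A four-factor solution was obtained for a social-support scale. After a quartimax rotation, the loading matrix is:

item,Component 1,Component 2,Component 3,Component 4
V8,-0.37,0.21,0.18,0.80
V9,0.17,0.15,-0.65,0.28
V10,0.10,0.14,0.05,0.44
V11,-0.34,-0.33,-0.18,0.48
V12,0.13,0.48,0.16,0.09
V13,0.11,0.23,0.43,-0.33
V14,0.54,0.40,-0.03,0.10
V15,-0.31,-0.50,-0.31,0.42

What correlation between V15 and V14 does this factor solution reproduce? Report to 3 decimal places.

-0.316

r̂ = Σ λ_i·λ_j across factors = (-0.31)(0.54) + (-0.50)(0.40) + (-0.31)(-0.03) + (0.42)(0.10)
  = -0.1674 -0.2000 +0.0093 +0.0420 = -0.3161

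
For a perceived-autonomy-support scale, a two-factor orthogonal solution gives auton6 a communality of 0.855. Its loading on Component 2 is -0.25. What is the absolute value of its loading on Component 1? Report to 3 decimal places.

0.890

Under orthogonal rotation h² = Σλ², so λ_Component 1² = h² − (0.0625) = 0.855 − 0.0625 = 0.7925.
|λ| = √0.7925 = 0.8902.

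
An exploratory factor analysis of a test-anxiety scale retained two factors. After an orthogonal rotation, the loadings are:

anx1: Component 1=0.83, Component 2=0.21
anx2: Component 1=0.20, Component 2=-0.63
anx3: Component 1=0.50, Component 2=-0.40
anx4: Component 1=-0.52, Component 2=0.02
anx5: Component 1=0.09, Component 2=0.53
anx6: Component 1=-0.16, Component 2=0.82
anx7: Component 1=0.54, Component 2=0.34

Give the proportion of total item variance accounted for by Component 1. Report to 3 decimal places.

0.225

SS loadings for Component 1 = 0.83² + 0.20² + 0.50² + (-0.52)² + 0.09² + (-0.16)² + 0.54² = 1.5746
Proportion of variance = 1.5746 / 7 = 0.2249.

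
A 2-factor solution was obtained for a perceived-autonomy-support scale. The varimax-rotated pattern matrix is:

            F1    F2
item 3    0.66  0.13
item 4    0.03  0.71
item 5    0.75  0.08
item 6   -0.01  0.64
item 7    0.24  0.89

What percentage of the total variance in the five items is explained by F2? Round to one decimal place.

34.6%

SS loadings for F2 = 0.13² + 0.71² + 0.08² + 0.64² + 0.89² = 1.7291
With 5 standardized items, total variance = 5. Proportion = 1.7291/5 = 0.3458 → 34.58%.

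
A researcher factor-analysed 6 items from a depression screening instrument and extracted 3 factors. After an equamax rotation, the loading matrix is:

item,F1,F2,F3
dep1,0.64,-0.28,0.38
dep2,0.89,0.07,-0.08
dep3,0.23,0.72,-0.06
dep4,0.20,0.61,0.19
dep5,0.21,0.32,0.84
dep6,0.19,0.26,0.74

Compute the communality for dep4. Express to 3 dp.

0.448

h² = 0.20² + 0.61² + 0.19² = 0.0400 + 0.3721 + 0.0361 = 0.4482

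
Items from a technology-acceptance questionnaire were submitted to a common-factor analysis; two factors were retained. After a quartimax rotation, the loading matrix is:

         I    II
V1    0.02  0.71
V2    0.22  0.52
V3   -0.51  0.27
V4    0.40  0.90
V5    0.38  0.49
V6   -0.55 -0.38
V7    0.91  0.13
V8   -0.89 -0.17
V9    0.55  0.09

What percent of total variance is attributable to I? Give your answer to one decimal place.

SS loadings for I = 0.02² + 0.22² + (-0.51)² + 0.40² + 0.38² + (-0.55)² + 0.91² + (-0.89)² + 0.55² = 2.8385
With 9 standardized items, total variance = 9. Proportion = 2.8385/9 = 0.3154 → 31.54%.

31.5%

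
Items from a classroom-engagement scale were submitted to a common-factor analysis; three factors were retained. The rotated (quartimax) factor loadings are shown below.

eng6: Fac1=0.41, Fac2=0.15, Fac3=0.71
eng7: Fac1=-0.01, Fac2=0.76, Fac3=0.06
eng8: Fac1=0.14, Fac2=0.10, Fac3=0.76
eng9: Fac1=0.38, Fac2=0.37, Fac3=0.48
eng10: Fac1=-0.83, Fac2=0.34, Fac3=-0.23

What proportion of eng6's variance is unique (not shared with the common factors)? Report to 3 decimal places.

h² = 0.41² + 0.15² + 0.71² = 0.1681 + 0.0225 + 0.5041 = 0.6947
Uniqueness u² = 1 − h² = 1 − 0.6947 = 0.3053

0.305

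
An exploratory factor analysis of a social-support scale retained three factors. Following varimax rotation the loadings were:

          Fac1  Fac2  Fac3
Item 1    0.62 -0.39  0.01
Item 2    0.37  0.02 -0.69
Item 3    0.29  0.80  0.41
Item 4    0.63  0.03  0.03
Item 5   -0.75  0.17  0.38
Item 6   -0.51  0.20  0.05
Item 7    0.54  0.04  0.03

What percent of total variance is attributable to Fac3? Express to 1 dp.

11.3%

SS loadings for Fac3 = 0.01² + (-0.69)² + 0.41² + 0.03² + 0.38² + 0.05² + 0.03² = 0.7930
With 7 standardized items, total variance = 7. Proportion = 0.7930/7 = 0.1133 → 11.33%.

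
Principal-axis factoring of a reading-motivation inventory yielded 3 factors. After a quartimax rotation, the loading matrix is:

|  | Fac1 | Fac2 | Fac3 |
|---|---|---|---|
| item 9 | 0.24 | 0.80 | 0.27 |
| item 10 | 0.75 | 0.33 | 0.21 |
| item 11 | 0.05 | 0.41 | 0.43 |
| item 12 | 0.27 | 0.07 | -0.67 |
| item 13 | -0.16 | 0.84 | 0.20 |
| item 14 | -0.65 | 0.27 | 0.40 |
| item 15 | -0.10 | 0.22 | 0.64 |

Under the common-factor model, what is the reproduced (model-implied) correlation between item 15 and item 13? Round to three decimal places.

0.329

r̂ = Σ λ_i·λ_j across factors = (-0.10)(-0.16) + (0.22)(0.84) + (0.64)(0.20)
  = +0.0160 +0.1848 +0.1280 = 0.3288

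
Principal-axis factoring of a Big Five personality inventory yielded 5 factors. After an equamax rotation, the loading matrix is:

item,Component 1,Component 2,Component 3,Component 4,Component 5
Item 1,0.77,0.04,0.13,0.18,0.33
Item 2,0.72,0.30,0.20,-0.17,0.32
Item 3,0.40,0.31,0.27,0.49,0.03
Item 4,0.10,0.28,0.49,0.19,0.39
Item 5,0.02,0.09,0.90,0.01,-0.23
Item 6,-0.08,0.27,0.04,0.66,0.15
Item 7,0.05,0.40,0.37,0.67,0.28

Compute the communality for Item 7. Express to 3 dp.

h² = 0.05² + 0.40² + 0.37² + 0.67² + 0.28² = 0.0025 + 0.1600 + 0.1369 + 0.4489 + 0.0784 = 0.8267

0.827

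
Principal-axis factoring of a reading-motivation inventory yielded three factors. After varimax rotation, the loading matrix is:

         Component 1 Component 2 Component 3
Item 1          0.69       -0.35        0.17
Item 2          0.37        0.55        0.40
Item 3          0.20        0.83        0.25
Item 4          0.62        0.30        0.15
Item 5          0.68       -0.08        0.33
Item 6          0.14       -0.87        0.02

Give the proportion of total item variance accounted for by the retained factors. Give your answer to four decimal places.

Communalities: 0.6275, 0.5994, 0.7914, 0.4969, 0.5777, 0.7769; Σh² = 3.8698.
Total variance with 6 standardized items is 6, so the solution explains 3.8698/6 = 0.6450.

0.6450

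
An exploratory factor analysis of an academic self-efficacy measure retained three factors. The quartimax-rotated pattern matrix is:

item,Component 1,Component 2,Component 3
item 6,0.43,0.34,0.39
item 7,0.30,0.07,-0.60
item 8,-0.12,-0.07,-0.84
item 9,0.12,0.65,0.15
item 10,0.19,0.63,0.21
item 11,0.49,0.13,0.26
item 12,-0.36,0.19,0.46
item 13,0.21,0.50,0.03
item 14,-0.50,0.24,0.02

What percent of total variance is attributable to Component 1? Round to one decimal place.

SS loadings for Component 1 = 0.43² + 0.30² + (-0.12)² + 0.12² + 0.19² + 0.49² + (-0.36)² + 0.21² + (-0.50)² = 1.0036
With 9 standardized items, total variance = 9. Proportion = 1.0036/9 = 0.1115 → 11.15%.

11.2%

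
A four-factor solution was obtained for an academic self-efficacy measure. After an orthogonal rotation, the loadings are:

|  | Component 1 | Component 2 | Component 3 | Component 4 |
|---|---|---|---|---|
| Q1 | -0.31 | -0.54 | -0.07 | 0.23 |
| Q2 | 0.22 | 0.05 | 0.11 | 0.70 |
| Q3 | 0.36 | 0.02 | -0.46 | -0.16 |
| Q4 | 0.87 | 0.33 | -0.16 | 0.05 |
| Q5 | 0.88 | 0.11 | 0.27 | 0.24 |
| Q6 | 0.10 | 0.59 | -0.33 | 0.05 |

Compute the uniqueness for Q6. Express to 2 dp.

0.53

h² = 0.10² + 0.59² + (-0.33)² + 0.05² = 0.0100 + 0.3481 + 0.1089 + 0.0025 = 0.4695
Uniqueness u² = 1 − h² = 1 − 0.4695 = 0.5305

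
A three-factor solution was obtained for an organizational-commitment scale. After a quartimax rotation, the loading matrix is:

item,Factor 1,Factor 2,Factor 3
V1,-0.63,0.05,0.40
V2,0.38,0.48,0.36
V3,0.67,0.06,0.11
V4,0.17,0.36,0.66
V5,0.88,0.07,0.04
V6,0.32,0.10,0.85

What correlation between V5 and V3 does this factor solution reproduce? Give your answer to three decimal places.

r̂ = Σ λ_i·λ_j across factors = (0.88)(0.67) + (0.07)(0.06) + (0.04)(0.11)
  = +0.5896 +0.0042 +0.0044 = 0.5982

0.598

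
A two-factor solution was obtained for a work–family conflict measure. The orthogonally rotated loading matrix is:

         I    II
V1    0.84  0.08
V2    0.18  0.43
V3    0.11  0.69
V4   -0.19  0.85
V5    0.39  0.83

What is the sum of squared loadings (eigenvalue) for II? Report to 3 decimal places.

SS loadings for II = 0.08² + 0.43² + 0.69² + 0.85² + 0.83² = 0.0064 + 0.1849 + 0.4761 + 0.7225 + 0.6889 = 2.0788

2.079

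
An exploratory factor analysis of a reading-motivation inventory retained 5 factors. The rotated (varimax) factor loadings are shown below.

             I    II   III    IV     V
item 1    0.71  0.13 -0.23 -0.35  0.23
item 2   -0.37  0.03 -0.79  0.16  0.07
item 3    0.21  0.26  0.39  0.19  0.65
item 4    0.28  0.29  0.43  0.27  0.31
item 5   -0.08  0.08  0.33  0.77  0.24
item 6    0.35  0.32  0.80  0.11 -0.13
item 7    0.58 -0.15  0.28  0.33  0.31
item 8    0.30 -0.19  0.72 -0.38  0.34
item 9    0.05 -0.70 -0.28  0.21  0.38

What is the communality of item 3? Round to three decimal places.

0.722

h² = 0.21² + 0.26² + 0.39² + 0.19² + 0.65² = 0.0441 + 0.0676 + 0.1521 + 0.0361 + 0.4225 = 0.7224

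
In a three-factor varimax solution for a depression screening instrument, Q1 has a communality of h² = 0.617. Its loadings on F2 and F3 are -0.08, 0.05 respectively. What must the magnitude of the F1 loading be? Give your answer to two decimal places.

0.78

Under orthogonal rotation h² = Σλ², so λ_F1² = h² − (0.0089) = 0.617 − 0.0089 = 0.6081.
|λ| = √0.6081 = 0.7798.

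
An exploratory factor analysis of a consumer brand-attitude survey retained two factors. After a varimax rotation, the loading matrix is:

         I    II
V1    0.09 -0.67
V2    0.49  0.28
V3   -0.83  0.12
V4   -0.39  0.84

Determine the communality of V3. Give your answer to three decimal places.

h² = (-0.83)² + 0.12² = 0.6889 + 0.0144 = 0.7033

0.703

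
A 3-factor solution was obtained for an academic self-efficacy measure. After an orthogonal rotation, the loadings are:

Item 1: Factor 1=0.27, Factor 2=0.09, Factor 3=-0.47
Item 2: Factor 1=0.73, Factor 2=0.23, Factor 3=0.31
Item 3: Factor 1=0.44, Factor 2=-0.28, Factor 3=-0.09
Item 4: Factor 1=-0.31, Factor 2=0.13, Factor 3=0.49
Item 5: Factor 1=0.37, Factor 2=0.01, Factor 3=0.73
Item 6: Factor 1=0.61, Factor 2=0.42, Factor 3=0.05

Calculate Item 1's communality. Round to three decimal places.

0.302

h² = 0.27² + 0.09² + (-0.47)² = 0.0729 + 0.0081 + 0.2209 = 0.3019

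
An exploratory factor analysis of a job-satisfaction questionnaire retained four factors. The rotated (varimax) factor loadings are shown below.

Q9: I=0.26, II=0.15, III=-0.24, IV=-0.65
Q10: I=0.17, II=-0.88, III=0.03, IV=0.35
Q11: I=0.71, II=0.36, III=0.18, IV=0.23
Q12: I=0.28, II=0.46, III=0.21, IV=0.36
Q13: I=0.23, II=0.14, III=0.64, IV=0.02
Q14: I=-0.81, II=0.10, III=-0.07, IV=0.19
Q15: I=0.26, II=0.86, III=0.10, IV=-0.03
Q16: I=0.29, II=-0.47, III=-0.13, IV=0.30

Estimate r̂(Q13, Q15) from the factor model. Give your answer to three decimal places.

0.244

r̂ = Σ λ_i·λ_j across factors = (0.23)(0.26) + (0.14)(0.86) + (0.64)(0.10) + (0.02)(-0.03)
  = +0.0598 +0.1204 +0.0640 -0.0006 = 0.2436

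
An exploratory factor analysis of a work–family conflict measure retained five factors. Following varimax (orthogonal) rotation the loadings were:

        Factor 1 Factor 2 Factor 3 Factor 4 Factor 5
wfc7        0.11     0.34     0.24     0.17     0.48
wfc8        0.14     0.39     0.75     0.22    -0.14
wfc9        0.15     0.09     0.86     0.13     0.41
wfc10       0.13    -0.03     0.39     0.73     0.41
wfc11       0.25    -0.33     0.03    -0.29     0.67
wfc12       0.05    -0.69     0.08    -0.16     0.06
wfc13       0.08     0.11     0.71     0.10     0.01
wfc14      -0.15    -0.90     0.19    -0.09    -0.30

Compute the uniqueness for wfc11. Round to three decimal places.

0.295

h² = 0.25² + (-0.33)² + 0.03² + (-0.29)² + 0.67² = 0.0625 + 0.1089 + 0.0009 + 0.0841 + 0.4489 = 0.7053
Uniqueness u² = 1 − h² = 1 − 0.7053 = 0.2947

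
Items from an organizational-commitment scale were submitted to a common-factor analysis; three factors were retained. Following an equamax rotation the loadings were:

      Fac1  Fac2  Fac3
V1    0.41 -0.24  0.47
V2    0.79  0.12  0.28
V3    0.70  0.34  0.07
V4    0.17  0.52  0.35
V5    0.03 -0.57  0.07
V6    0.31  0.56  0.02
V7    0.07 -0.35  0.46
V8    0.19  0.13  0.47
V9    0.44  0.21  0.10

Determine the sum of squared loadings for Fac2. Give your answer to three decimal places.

1.280

SS loadings for Fac2 = (-0.24)² + 0.12² + 0.34² + 0.52² + (-0.57)² + 0.56² + (-0.35)² + 0.13² + 0.21² = 0.0576 + 0.0144 + 0.1156 + 0.2704 + 0.3249 + 0.3136 + 0.1225 + 0.0169 + 0.0441 = 1.2800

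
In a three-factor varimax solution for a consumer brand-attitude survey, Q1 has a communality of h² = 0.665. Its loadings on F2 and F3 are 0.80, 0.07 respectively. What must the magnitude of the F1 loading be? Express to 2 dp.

Under orthogonal rotation h² = Σλ², so λ_F1² = h² − (0.6449) = 0.665 − 0.6449 = 0.0201.
|λ| = √0.0201 = 0.1418.

0.14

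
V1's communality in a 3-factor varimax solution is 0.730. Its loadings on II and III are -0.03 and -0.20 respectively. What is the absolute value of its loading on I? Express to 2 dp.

0.83

Under orthogonal rotation h² = Σλ², so λ_I² = h² − (0.0409) = 0.730 − 0.0409 = 0.6891.
|λ| = √0.6891 = 0.8301.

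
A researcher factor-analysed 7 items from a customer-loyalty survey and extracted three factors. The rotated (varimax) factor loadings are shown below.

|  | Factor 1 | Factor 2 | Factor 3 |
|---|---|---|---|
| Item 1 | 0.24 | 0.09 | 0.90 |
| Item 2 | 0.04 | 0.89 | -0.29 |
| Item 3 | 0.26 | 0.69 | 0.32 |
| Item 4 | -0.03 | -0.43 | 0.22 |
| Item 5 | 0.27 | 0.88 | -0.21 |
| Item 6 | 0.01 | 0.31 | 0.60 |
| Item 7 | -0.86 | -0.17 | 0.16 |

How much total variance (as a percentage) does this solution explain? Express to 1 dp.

SS loadings by factor: 0.9403, 2.3606, 1.4746; total = 4.7755.
Total variance with 7 standardized items is 7, so the solution explains 4.7755/7 = 0.6822 = 68.22%.

68.2%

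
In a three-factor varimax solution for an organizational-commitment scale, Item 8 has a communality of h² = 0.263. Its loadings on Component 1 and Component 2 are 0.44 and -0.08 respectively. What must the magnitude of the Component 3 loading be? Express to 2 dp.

0.25

Under orthogonal rotation h² = Σλ², so λ_Component 3² = h² − (0.2000) = 0.263 − 0.2000 = 0.0630.
|λ| = √0.0630 = 0.2510.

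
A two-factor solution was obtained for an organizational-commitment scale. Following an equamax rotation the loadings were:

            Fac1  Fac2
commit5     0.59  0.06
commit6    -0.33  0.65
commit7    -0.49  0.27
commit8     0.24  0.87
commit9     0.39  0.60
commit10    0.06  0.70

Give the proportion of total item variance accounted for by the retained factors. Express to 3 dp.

SS loadings by factor: 0.9104, 2.1059; total = 3.0163.
Total variance with 6 standardized items is 6, so the solution explains 3.0163/6 = 0.5027.

0.503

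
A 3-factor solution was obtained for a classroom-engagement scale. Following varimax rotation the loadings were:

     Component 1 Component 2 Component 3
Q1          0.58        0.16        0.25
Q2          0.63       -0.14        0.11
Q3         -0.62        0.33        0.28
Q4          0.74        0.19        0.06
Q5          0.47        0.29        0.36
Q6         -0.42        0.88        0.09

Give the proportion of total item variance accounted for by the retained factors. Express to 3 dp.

SS loadings by factor: 2.0626, 1.0487, 0.2943; total = 3.4056.
Total variance with 6 standardized items is 6, so the solution explains 3.4056/6 = 0.5676.

0.568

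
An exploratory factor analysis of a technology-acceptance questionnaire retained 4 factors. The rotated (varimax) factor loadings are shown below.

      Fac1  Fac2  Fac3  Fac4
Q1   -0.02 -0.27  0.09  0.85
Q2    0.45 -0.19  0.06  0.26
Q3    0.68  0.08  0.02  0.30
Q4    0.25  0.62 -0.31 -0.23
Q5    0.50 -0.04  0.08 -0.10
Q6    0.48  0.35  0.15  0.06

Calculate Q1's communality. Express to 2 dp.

h² = (-0.02)² + (-0.27)² + 0.09² + 0.85² = 0.0004 + 0.0729 + 0.0081 + 0.7225 = 0.8039

0.80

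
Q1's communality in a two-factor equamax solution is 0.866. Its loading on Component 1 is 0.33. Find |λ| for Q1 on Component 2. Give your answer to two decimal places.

0.87

Under orthogonal rotation h² = Σλ², so λ_Component 2² = h² − (0.1089) = 0.866 − 0.1089 = 0.7571.
|λ| = √0.7571 = 0.8701.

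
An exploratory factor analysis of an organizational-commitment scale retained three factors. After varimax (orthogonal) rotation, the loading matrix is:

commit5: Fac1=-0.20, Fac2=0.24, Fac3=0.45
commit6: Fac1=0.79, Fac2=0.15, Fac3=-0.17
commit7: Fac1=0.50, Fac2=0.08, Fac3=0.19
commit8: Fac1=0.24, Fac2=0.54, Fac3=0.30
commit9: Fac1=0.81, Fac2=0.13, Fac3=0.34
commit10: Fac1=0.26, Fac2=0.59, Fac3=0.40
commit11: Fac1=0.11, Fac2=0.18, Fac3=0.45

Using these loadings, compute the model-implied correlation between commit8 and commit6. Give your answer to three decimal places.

r̂ = Σ λ_i·λ_j across factors = (0.24)(0.79) + (0.54)(0.15) + (0.30)(-0.17)
  = +0.1896 +0.0810 -0.0510 = 0.2196

0.220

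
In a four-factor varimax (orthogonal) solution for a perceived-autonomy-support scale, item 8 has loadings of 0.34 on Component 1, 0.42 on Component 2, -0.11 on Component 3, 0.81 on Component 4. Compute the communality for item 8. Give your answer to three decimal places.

h² = 0.34² + 0.42² + (-0.11)² + 0.81² = 0.1156 + 0.1764 + 0.0121 + 0.6561 = 0.9602

0.960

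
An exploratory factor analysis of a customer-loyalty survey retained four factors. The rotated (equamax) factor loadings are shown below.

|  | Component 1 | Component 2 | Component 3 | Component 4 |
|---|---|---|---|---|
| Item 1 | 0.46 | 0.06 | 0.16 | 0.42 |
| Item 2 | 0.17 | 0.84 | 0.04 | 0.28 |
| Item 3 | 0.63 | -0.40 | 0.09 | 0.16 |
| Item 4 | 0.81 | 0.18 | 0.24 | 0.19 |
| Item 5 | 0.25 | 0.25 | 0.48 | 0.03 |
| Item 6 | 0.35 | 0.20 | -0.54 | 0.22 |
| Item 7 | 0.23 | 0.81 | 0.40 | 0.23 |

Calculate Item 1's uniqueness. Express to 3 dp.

h² = 0.46² + 0.06² + 0.16² + 0.42² = 0.2116 + 0.0036 + 0.0256 + 0.1764 = 0.4172
Uniqueness u² = 1 − h² = 1 − 0.4172 = 0.5828

0.583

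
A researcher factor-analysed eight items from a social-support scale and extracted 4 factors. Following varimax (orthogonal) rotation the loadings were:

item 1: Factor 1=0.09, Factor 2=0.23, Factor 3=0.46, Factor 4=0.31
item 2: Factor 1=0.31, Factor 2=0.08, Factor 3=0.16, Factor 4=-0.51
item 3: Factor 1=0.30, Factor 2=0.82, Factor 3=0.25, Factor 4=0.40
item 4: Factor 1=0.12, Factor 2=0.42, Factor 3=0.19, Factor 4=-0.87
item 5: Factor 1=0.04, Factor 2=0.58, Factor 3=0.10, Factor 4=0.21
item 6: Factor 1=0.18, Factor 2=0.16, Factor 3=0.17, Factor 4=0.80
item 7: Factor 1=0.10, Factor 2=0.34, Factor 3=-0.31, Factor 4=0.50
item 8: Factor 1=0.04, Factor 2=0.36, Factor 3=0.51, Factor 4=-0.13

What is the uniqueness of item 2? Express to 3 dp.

h² = 0.31² + 0.08² + 0.16² + (-0.51)² = 0.0961 + 0.0064 + 0.0256 + 0.2601 = 0.3882
Uniqueness u² = 1 − h² = 1 − 0.3882 = 0.6118

0.612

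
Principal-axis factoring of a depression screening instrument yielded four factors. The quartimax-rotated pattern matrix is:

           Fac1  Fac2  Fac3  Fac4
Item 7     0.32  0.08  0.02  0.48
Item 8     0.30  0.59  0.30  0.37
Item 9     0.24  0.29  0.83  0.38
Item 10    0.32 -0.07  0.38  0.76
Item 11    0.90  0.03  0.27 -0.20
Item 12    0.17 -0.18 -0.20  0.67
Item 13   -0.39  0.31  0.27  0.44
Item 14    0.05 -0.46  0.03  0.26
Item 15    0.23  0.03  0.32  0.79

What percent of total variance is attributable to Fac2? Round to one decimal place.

8.7%

SS loadings for Fac2 = 0.08² + 0.59² + 0.29² + (-0.07)² + 0.03² + (-0.18)² + 0.31² + (-0.46)² + 0.03² = 0.7854
With 9 standardized items, total variance = 9. Proportion = 0.7854/9 = 0.0873 → 8.73%.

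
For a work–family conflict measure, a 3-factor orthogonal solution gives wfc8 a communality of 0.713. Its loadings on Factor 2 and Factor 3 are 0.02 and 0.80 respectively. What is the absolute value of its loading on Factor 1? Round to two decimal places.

Under orthogonal rotation h² = Σλ², so λ_Factor 1² = h² − (0.6404) = 0.713 − 0.6404 = 0.0726.
|λ| = √0.0726 = 0.2694.

0.27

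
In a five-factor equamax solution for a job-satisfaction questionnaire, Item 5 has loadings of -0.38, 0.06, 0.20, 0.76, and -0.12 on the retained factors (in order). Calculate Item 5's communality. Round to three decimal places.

h² = (-0.38)² + 0.06² + 0.20² + 0.76² + (-0.12)² = 0.1444 + 0.0036 + 0.0400 + 0.5776 + 0.0144 = 0.7800

0.780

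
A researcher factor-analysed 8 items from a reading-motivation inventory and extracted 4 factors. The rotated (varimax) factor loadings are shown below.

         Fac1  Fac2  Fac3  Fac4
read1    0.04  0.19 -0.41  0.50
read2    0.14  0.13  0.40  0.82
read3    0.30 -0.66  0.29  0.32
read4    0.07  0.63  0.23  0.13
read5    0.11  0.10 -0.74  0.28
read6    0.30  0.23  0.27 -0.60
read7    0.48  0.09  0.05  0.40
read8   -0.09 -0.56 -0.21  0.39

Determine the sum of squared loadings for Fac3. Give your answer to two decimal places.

SS loadings for Fac3 = (-0.41)² + 0.40² + 0.29² + 0.23² + (-0.74)² + 0.27² + 0.05² + (-0.21)² = 0.1681 + 0.1600 + 0.0841 + 0.0529 + 0.5476 + 0.0729 + 0.0025 + 0.0441 = 1.1322

1.13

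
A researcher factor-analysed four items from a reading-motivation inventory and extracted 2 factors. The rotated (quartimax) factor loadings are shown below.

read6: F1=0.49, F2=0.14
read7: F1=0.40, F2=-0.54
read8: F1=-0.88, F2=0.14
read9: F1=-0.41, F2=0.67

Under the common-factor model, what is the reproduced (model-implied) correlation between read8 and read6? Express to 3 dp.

-0.412

r̂ = Σ λ_i·λ_j across factors = (-0.88)(0.49) + (0.14)(0.14)
  = -0.4312 +0.0196 = -0.4116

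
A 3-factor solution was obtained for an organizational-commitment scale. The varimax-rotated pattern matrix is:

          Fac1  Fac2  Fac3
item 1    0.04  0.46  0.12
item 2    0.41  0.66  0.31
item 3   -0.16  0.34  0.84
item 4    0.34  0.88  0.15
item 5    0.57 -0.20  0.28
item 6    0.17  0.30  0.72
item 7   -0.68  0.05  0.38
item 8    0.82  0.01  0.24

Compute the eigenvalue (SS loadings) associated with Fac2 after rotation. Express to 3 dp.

SS loadings for Fac2 = 0.46² + 0.66² + 0.34² + 0.88² + (-0.20)² + 0.30² + 0.05² + 0.01² = 0.2116 + 0.4356 + 0.1156 + 0.7744 + 0.0400 + 0.0900 + 0.0025 + 0.0001 = 1.6698

1.670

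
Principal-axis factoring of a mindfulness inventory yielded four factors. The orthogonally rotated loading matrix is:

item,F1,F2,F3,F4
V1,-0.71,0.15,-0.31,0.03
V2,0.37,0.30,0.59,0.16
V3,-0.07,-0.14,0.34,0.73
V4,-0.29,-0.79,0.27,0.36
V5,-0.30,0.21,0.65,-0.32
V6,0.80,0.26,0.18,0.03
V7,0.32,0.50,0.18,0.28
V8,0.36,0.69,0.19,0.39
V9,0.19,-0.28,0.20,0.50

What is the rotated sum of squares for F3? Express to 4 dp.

1.1961

SS loadings for F3 = (-0.31)² + 0.59² + 0.34² + 0.27² + 0.65² + 0.18² + 0.18² + 0.19² + 0.20² = 0.0961 + 0.3481 + 0.1156 + 0.0729 + 0.4225 + 0.0324 + 0.0324 + 0.0361 + 0.0400 = 1.1961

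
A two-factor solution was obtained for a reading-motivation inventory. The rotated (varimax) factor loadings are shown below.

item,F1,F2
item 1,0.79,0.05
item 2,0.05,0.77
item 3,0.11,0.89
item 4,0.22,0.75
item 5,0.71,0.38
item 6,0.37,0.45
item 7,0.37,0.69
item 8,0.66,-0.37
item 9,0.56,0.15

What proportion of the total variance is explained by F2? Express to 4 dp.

0.3258

SS loadings for F2 = 0.05² + 0.77² + 0.89² + 0.75² + 0.38² + 0.45² + 0.69² + (-0.37)² + 0.15² = 2.9324
Proportion of variance = 2.9324 / 9 = 0.3258.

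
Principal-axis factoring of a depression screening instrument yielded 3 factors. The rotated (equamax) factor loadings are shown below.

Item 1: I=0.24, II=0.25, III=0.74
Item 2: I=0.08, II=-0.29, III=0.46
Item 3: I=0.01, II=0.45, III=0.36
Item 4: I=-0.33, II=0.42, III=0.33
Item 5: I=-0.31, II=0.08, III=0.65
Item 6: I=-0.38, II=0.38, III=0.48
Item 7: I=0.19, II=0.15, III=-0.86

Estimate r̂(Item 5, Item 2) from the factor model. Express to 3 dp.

0.251

r̂ = Σ λ_i·λ_j across factors = (-0.31)(0.08) + (0.08)(-0.29) + (0.65)(0.46)
  = -0.0248 -0.0232 +0.2990 = 0.2510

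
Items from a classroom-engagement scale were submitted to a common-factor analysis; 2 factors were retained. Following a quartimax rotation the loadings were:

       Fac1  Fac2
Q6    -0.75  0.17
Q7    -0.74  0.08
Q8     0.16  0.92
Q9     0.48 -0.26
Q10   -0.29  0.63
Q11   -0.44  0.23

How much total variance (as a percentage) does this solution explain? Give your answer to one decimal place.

50.7%

Communalities: 0.5914, 0.5540, 0.8720, 0.2980, 0.4810, 0.2465; Σh² = 3.0429.
Total variance with 6 standardized items is 6, so the solution explains 3.0429/6 = 0.5071 = 50.72%.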